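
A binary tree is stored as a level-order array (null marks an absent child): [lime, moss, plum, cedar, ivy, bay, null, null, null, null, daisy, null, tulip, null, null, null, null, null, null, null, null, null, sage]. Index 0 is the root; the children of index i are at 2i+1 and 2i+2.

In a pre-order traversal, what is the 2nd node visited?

moss

Pre-order visits the node, then its left subtree, then its right subtree.
Visit lime.
At lime: go left to moss.
  Visit moss.
  At moss: go left to cedar.
    cedar is a leaf — visit cedar.
  At moss: go right to ivy.
    Visit ivy.
    At ivy: no left child.
    At ivy: go right to daisy.
      Visit daisy.
      At daisy: no left child.
      At daisy: go right to sage.
        sage is a leaf — visit sage.
At lime: go right to plum.
  Visit plum.
  At plum: go left to bay.
    Visit bay.
    At bay: no left child.
    At bay: go right to tulip.
      tulip is a leaf — visit tulip.
  At plum: no right child.
Full pre-order sequence: lime, moss, cedar, ivy, daisy, sage, plum, bay, tulip.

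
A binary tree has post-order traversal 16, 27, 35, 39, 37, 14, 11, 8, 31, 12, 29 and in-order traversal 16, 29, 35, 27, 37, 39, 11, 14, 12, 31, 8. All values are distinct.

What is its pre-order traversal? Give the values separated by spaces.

The last element of post-order is the root; it splits in-order into left and right subtrees.
Root 29: left subtree has 1 node {16}, right has 9 {35, 27, 37, 39, 11, 14, 12, 31, 8}.
  Root 12: left subtree has 6 nodes {35, 27, 37, 39, 11, 14}, right has 2 {31, 8}.
    Root 11: left subtree has 4 nodes {35, 27, 37, 39}, right has 1 {14}.
      Root 37: left subtree has 2 nodes {35, 27}, right has 1 {39}.
        Root 35: left subtree has 0 nodes { }, right has 1 {27}.
    Root 31: left subtree has 0 nodes { }, right has 1 {8}.

29 16 12 11 37 35 27 39 14 31 8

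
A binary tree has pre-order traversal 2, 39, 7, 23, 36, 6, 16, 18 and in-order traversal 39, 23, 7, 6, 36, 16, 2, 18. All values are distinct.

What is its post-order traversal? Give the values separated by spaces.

The first element of pre-order is the root; it splits in-order into left and right subtrees.
Root 2: left subtree has 6 nodes {39, 23, 7, 6, 36, 16}, right has 1 {18}.
  Root 39: left subtree has 0 nodes { }, right has 5 {23, 7, 6, 36, 16}.
    Root 7: left subtree has 1 node {23}, right has 3 {6, 36, 16}.
      Root 36: left subtree has 1 node {6}, right has 1 {16}.

23 6 16 36 7 39 18 2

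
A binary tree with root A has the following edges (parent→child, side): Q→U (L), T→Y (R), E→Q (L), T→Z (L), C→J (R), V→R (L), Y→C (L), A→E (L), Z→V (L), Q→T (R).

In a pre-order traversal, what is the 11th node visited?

J

Pre-order visits the node, then its left subtree, then its right subtree.
Visit A.
At A: go left to E.
  Visit E.
  At E: go left to Q.
    Visit Q.
    At Q: go left to U.
      U is a leaf — visit U.
    At Q: go right to T.
      Visit T.
      At T: go left to Z.
        Visit Z.
        At Z: go left to V.
          Visit V.
          At V: go left to R.
            R is a leaf — visit R.
          At V: no right child.
        At Z: no right child.
      At T: go right to Y.
        Visit Y.
        At Y: go left to C.
          Visit C.
          At C: no left child.
          At C: go right to J.
            J is a leaf — visit J.
        At Y: no right child.
  At E: no right child.
At A: no right child.
Full pre-order sequence: A, E, Q, U, T, Z, V, R, Y, C, J.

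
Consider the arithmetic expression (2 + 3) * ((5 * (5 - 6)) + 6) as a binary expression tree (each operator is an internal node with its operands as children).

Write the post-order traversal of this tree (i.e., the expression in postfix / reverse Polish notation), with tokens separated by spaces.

Post-order on an expression tree gives postfix notation: for each operator, emit left operand, right operand, then the operator.

2 3 + 5 5 6 - * 6 + *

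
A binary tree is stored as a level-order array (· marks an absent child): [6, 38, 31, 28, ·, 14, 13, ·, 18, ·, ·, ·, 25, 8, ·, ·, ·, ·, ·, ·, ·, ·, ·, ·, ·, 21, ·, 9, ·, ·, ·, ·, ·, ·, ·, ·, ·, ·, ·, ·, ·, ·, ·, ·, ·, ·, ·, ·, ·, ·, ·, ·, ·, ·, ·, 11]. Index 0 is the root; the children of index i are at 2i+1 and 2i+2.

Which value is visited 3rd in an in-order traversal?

38

In-order visits the left subtree, then the node, then the right subtree.
At 6: go left to 38.
  At 38: go left to 28.
    At 28: no left child.
    Visit 28.
    At 28: go right to 18.
      18 is a leaf — visit 18.
  Visit 38.
  At 38: no right child.
Visit 6.
At 6: go right to 31.
  At 31: go left to 14.
    At 14: no left child.
    Visit 14.
    At 14: go right to 25.
      At 25: go left to 21.
        21 is a leaf — visit 21.
      Visit 25.
      At 25: no right child.
  Visit 31.
  At 31: go right to 13.
    At 13: go left to 8.
      At 8: go left to 9.
        At 9: go left to 11.
          11 is a leaf — visit 11.
        Visit 9.
        At 9: no right child.
      Visit 8.
      At 8: no right child.
    Visit 13.
    At 13: no right child.
Full in-order sequence: 28, 18, 38, 6, 14, 21, 25, 31, 11, 9, 8, 13.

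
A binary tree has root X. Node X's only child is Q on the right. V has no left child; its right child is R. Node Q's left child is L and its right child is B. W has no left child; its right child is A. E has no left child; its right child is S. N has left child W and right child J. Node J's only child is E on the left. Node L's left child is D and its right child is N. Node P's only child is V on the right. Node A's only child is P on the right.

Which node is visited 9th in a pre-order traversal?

Pre-order visits the node, then its left subtree, then its right subtree.
Visit X.
At X: no left child.
At X: go right to Q.
  Visit Q.
  At Q: go left to L.
    Visit L.
    At L: go left to D.
      D is a leaf — visit D.
    At L: go right to N.
      Visit N.
      At N: go left to W.
        Visit W.
        At W: no left child.
        At W: go right to A.
          Visit A.
          At A: no left child.
          At A: go right to P.
            Visit P.
            At P: no left child.
            At P: go right to V.
              Visit V.
              At V: no left child.
              At V: go right to R.
                R is a leaf — visit R.
      At N: go right to J.
        Visit J.
        At J: go left to E.
          Visit E.
          At E: no left child.
          At E: go right to S.
            S is a leaf — visit S.
        At J: no right child.
  At Q: go right to B.
    B is a leaf — visit B.
Full pre-order sequence: X, Q, L, D, N, W, A, P, V, R, J, E, S, B.

V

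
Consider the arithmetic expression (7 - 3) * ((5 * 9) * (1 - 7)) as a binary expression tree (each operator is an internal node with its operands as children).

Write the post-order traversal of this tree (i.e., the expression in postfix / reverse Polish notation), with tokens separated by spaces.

Post-order on an expression tree gives postfix notation: for each operator, emit left operand, right operand, then the operator.

7 3 - 5 9 * 1 7 - * *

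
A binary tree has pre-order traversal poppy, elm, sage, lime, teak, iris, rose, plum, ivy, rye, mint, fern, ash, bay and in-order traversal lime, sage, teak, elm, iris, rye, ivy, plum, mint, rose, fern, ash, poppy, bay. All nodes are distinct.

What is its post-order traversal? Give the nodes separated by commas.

The first element of pre-order is the root; it splits in-order into left and right subtrees.
Root poppy: left subtree has 12 nodes {lime, sage, teak, elm, iris, rye, ivy, plum, mint, rose, fern, ash}, right has 1 {bay}.
  Root elm: left subtree has 3 nodes {lime, sage, teak}, right has 8 {iris, rye, ivy, plum, mint, rose, fern, ash}.
    Root sage: left subtree has 1 node {lime}, right has 1 {teak}.
    Root iris: left subtree has 0 nodes { }, right has 7 {rye, ivy, plum, mint, rose, fern, ash}.
      Root rose: left subtree has 4 nodes {rye, ivy, plum, mint}, right has 2 {fern, ash}.
        Root plum: left subtree has 2 nodes {rye, ivy}, right has 1 {mint}.
          Root ivy: left subtree has 1 node {rye}, right has 0 { }.
        Root fern: left subtree has 0 nodes { }, right has 1 {ash}.

lime, teak, sage, rye, ivy, mint, plum, ash, fern, rose, iris, elm, bay, poppy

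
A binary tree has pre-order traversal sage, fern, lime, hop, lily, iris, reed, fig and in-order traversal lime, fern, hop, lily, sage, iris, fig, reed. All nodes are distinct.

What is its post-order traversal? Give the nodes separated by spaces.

The first element of pre-order is the root; it splits in-order into left and right subtrees.
Root sage: left subtree has 4 nodes {lime, fern, hop, lily}, right has 3 {iris, fig, reed}.
  Root fern: left subtree has 1 node {lime}, right has 2 {hop, lily}.
    Root hop: left subtree has 0 nodes { }, right has 1 {lily}.
  Root iris: left subtree has 0 nodes { }, right has 2 {fig, reed}.
    Root reed: left subtree has 1 node {fig}, right has 0 { }.

lime lily hop fern fig reed iris sage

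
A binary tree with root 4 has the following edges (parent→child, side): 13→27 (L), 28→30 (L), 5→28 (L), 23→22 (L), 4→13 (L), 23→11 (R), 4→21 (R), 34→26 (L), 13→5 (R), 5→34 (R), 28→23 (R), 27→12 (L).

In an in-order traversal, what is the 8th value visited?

In-order visits the left subtree, then the node, then the right subtree.
At 4: go left to 13.
  At 13: go left to 27.
    At 27: go left to 12.
      12 is a leaf — visit 12.
    Visit 27.
    At 27: no right child.
  Visit 13.
  At 13: go right to 5.
    At 5: go left to 28.
      At 28: go left to 30.
        30 is a leaf — visit 30.
      Visit 28.
      At 28: go right to 23.
        At 23: go left to 22.
          22 is a leaf — visit 22.
        Visit 23.
        At 23: go right to 11.
          11 is a leaf — visit 11.
    Visit 5.
    At 5: go right to 34.
      At 34: go left to 26.
        26 is a leaf — visit 26.
      Visit 34.
      At 34: no right child.
Visit 4.
At 4: go right to 21.
  21 is a leaf — visit 21.
Full in-order sequence: 12, 27, 13, 30, 28, 22, 23, 11, 5, 26, 34, 4, 21.

11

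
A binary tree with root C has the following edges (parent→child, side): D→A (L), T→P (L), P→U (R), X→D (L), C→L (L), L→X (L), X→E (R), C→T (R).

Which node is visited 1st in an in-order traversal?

A

In-order visits the left subtree, then the node, then the right subtree.
At C: go left to L.
  At L: go left to X.
    At X: go left to D.
      At D: go left to A.
        A is a leaf — visit A.
      Visit D.
      At D: no right child.
    Visit X.
    At X: go right to E.
      E is a leaf — visit E.
  Visit L.
  At L: no right child.
Visit C.
At C: go right to T.
  At T: go left to P.
    At P: no left child.
    Visit P.
    At P: go right to U.
      U is a leaf — visit U.
  Visit T.
  At T: no right child.
Full in-order sequence: A, D, X, E, L, C, P, U, T.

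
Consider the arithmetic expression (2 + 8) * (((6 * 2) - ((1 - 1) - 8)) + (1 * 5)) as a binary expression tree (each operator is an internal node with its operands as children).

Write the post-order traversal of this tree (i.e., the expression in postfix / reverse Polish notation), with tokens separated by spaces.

2 8 + 6 2 * 1 1 - 8 - - 1 5 * + *

Post-order on an expression tree gives postfix notation: for each operator, emit left operand, right operand, then the operator.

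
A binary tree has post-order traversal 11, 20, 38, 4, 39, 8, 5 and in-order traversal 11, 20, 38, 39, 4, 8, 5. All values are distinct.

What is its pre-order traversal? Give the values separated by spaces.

5 8 39 38 20 11 4

The last element of post-order is the root; it splits in-order into left and right subtrees.
Root 5: left subtree has 6 nodes {11, 20, 38, 39, 4, 8}, right has 0 { }.
  Root 8: left subtree has 5 nodes {11, 20, 38, 39, 4}, right has 0 { }.
    Root 39: left subtree has 3 nodes {11, 20, 38}, right has 1 {4}.
      Root 38: left subtree has 2 nodes {11, 20}, right has 0 { }.
        Root 20: left subtree has 1 node {11}, right has 0 { }.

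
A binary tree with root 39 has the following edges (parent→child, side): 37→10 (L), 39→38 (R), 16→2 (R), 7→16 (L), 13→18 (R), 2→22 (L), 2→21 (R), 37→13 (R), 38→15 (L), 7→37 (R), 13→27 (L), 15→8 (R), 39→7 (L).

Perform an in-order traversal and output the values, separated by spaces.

In-order visits the left subtree, then the node, then the right subtree.
At 39: go left to 7.
  At 7: go left to 16.
    At 16: no left child.
    Visit 16.
    At 16: go right to 2.
      At 2: go left to 22.
        22 is a leaf — visit 22.
      Visit 2.
      At 2: go right to 21.
        21 is a leaf — visit 21.
  Visit 7.
  At 7: go right to 37.
    At 37: go left to 10.
      10 is a leaf — visit 10.
    Visit 37.
    At 37: go right to 13.
      At 13: go left to 27.
        27 is a leaf — visit 27.
      Visit 13.
      At 13: go right to 18.
        18 is a leaf — visit 18.
Visit 39.
At 39: go right to 38.
  At 38: go left to 15.
    At 15: no left child.
    Visit 15.
    At 15: go right to 8.
      8 is a leaf — visit 8.
  Visit 38.
  At 38: no right child.

16 22 2 21 7 10 37 27 13 18 39 15 8 38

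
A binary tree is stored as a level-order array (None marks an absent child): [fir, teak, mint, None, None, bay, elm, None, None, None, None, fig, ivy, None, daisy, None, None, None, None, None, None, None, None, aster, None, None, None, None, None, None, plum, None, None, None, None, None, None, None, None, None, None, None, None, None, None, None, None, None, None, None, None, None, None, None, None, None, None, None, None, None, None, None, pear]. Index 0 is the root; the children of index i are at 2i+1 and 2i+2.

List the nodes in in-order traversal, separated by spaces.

In-order visits the left subtree, then the node, then the right subtree.
At fir: go left to teak.
  teak is a leaf — visit teak.
Visit fir.
At fir: go right to mint.
  At mint: go left to bay.
    At bay: go left to fig.
      At fig: go left to aster.
        aster is a leaf — visit aster.
      Visit fig.
      At fig: no right child.
    Visit bay.
    At bay: go right to ivy.
      ivy is a leaf — visit ivy.
  Visit mint.
  At mint: go right to elm.
    At elm: no left child.
    Visit elm.
    At elm: go right to daisy.
      At daisy: no left child.
      Visit daisy.
      At daisy: go right to plum.
        At plum: no left child.
        Visit plum.
        At plum: go right to pear.
          pear is a leaf — visit pear.

teak fir aster fig bay ivy mint elm daisy plum pear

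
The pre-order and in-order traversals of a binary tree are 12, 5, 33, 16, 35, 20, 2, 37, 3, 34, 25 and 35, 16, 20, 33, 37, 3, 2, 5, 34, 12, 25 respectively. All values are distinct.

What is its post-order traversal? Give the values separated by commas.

35, 20, 16, 3, 37, 2, 33, 34, 5, 25, 12

The first element of pre-order is the root; it splits in-order into left and right subtrees.
Root 12: left subtree has 9 nodes {35, 16, 20, 33, 37, 3, 2, 5, 34}, right has 1 {25}.
  Root 5: left subtree has 7 nodes {35, 16, 20, 33, 37, 3, 2}, right has 1 {34}.
    Root 33: left subtree has 3 nodes {35, 16, 20}, right has 3 {37, 3, 2}.
      Root 16: left subtree has 1 node {35}, right has 1 {20}.
      Root 2: left subtree has 2 nodes {37, 3}, right has 0 { }.
        Root 37: left subtree has 0 nodes { }, right has 1 {3}.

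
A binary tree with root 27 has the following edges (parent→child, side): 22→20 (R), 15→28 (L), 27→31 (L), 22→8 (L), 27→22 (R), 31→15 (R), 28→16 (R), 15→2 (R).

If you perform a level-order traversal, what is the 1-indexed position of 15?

Level-order visits nodes level by level from the root, left to right within each level.
Level 0: 27
Level 1: 31, 22
Level 2: 15, 8, 20
Level 3: 28, 2
Level 4: 16
Full level-order sequence: 27, 31, 22, 15, 8, 20, 28, 2, 16.

4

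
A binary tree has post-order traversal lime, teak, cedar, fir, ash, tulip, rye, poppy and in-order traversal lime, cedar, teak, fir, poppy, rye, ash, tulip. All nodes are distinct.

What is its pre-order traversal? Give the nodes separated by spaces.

poppy fir cedar lime teak rye tulip ash

The last element of post-order is the root; it splits in-order into left and right subtrees.
Root poppy: left subtree has 4 nodes {lime, cedar, teak, fir}, right has 3 {rye, ash, tulip}.
  Root fir: left subtree has 3 nodes {lime, cedar, teak}, right has 0 { }.
    Root cedar: left subtree has 1 node {lime}, right has 1 {teak}.
  Root rye: left subtree has 0 nodes { }, right has 2 {ash, tulip}.
    Root tulip: left subtree has 1 node {ash}, right has 0 { }.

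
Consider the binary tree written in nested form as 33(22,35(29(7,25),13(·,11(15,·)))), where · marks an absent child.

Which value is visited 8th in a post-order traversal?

35

Post-order visits the left subtree, then the right subtree, then the node.
At 33: go left to 22.
  22 is a leaf — visit 22.
At 33: go right to 35.
  At 35: go left to 29.
    At 29: go left to 7.
      7 is a leaf — visit 7.
    At 29: go right to 25.
      25 is a leaf — visit 25.
    Visit 29.
  At 35: go right to 13.
    At 13: no left child.
    At 13: go right to 11.
      At 11: go left to 15.
        15 is a leaf — visit 15.
      At 11: no right child.
      Visit 11.
    Visit 13.
  Visit 35.
Visit 33.
Full post-order sequence: 22, 7, 25, 29, 15, 11, 13, 35, 33.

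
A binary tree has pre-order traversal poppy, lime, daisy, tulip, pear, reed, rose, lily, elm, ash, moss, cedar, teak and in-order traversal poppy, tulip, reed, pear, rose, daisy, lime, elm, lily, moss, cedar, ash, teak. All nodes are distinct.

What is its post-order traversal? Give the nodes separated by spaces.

reed rose pear tulip daisy elm cedar moss teak ash lily lime poppy

The first element of pre-order is the root; it splits in-order into left and right subtrees.
Root poppy: left subtree has 0 nodes { }, right has 12 {tulip, reed, pear, rose, daisy, lime, elm, lily, moss, cedar, ash, teak}.
  Root lime: left subtree has 5 nodes {tulip, reed, pear, rose, daisy}, right has 6 {elm, lily, moss, cedar, ash, teak}.
    Root daisy: left subtree has 4 nodes {tulip, reed, pear, rose}, right has 0 { }.
      Root tulip: left subtree has 0 nodes { }, right has 3 {reed, pear, rose}.
        Root pear: left subtree has 1 node {reed}, right has 1 {rose}.
    Root lily: left subtree has 1 node {elm}, right has 4 {moss, cedar, ash, teak}.
      Root ash: left subtree has 2 nodes {moss, cedar}, right has 1 {teak}.
        Root moss: left subtree has 0 nodes { }, right has 1 {cedar}.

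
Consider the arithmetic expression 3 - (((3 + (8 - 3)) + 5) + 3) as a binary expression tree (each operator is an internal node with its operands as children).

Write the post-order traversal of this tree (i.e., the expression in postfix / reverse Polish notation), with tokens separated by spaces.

3 3 8 3 - + 5 + 3 + -

Post-order on an expression tree gives postfix notation: for each operator, emit left operand, right operand, then the operator.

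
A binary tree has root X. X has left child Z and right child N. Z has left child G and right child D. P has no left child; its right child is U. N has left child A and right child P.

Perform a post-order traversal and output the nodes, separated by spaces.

G D Z A U P N X

Post-order visits the left subtree, then the right subtree, then the node.
At X: go left to Z.
  At Z: go left to G.
    G is a leaf — visit G.
  At Z: go right to D.
    D is a leaf — visit D.
  Visit Z.
At X: go right to N.
  At N: go left to A.
    A is a leaf — visit A.
  At N: go right to P.
    At P: no left child.
    At P: go right to U.
      U is a leaf — visit U.
    Visit P.
  Visit N.
Visit X.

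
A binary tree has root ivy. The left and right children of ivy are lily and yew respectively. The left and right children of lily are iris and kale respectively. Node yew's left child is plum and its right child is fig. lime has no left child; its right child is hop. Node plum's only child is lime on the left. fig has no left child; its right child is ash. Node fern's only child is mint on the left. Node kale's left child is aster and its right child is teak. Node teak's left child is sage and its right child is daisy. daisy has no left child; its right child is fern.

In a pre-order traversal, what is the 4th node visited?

kale

Pre-order visits the node, then its left subtree, then its right subtree.
Visit ivy.
At ivy: go left to lily.
  Visit lily.
  At lily: go left to iris.
    iris is a leaf — visit iris.
  At lily: go right to kale.
    Visit kale.
    At kale: go left to aster.
      aster is a leaf — visit aster.
    At kale: go right to teak.
      Visit teak.
      At teak: go left to sage.
        sage is a leaf — visit sage.
      At teak: go right to daisy.
        Visit daisy.
        At daisy: no left child.
        At daisy: go right to fern.
          Visit fern.
          At fern: go left to mint.
            mint is a leaf — visit mint.
          At fern: no right child.
At ivy: go right to yew.
  Visit yew.
  At yew: go left to plum.
    Visit plum.
    At plum: go left to lime.
      Visit lime.
      At lime: no left child.
      At lime: go right to hop.
        hop is a leaf — visit hop.
    At plum: no right child.
  At yew: go right to fig.
    Visit fig.
    At fig: no left child.
    At fig: go right to ash.
      ash is a leaf — visit ash.
Full pre-order sequence: ivy, lily, iris, kale, aster, teak, sage, daisy, fern, mint, yew, plum, lime, hop, fig, ash.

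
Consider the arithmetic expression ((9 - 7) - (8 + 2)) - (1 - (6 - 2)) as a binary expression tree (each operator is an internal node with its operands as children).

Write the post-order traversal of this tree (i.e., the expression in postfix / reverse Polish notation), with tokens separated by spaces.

9 7 - 8 2 + - 1 6 2 - - -

Post-order on an expression tree gives postfix notation: for each operator, emit left operand, right operand, then the operator.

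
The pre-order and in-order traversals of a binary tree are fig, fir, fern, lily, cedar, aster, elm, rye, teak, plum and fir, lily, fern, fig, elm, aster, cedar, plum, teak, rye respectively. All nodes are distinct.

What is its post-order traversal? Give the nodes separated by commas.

lily, fern, fir, elm, aster, plum, teak, rye, cedar, fig

The first element of pre-order is the root; it splits in-order into left and right subtrees.
Root fig: left subtree has 3 nodes {fir, lily, fern}, right has 6 {elm, aster, cedar, plum, teak, rye}.
  Root fir: left subtree has 0 nodes { }, right has 2 {lily, fern}.
    Root fern: left subtree has 1 node {lily}, right has 0 { }.
  Root cedar: left subtree has 2 nodes {elm, aster}, right has 3 {plum, teak, rye}.
    Root aster: left subtree has 1 node {elm}, right has 0 { }.
    Root rye: left subtree has 2 nodes {plum, teak}, right has 0 { }.
      Root teak: left subtree has 1 node {plum}, right has 0 { }.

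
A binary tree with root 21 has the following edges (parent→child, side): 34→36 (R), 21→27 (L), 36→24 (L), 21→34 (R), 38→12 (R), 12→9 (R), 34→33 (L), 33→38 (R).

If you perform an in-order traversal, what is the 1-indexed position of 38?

In-order visits the left subtree, then the node, then the right subtree.
At 21: go left to 27.
  27 is a leaf — visit 27.
Visit 21.
At 21: go right to 34.
  At 34: go left to 33.
    At 33: no left child.
    Visit 33.
    At 33: go right to 38.
      At 38: no left child.
      Visit 38.
      At 38: go right to 12.
        At 12: no left child.
        Visit 12.
        At 12: go right to 9.
          9 is a leaf — visit 9.
  Visit 34.
  At 34: go right to 36.
    At 36: go left to 24.
      24 is a leaf — visit 24.
    Visit 36.
    At 36: no right child.
Full in-order sequence: 27, 21, 33, 38, 12, 9, 34, 24, 36.

4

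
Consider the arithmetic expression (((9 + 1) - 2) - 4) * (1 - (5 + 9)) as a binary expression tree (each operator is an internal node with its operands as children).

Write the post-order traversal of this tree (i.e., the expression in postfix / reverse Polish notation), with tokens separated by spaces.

Post-order on an expression tree gives postfix notation: for each operator, emit left operand, right operand, then the operator.

9 1 + 2 - 4 - 1 5 9 + - *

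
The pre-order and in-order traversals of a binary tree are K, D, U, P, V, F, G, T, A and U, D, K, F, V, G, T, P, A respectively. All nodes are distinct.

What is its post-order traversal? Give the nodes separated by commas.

The first element of pre-order is the root; it splits in-order into left and right subtrees.
Root K: left subtree has 2 nodes {U, D}, right has 6 {F, V, G, T, P, A}.
  Root D: left subtree has 1 node {U}, right has 0 { }.
  Root P: left subtree has 4 nodes {F, V, G, T}, right has 1 {A}.
    Root V: left subtree has 1 node {F}, right has 2 {G, T}.
      Root G: left subtree has 0 nodes { }, right has 1 {T}.

U, D, F, T, G, V, A, P, K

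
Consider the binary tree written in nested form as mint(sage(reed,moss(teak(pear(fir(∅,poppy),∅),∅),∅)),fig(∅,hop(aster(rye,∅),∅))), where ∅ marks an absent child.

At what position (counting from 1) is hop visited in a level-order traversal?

Level-order visits nodes level by level from the root, left to right within each level.
Level 0: mint
Level 1: sage, fig
Level 2: reed, moss, hop
Level 3: teak, aster
Level 4: pear, rye
Level 5: fir
Level 6: poppy
Full level-order sequence: mint, sage, fig, reed, moss, hop, teak, aster, pear, rye, fir, poppy.

6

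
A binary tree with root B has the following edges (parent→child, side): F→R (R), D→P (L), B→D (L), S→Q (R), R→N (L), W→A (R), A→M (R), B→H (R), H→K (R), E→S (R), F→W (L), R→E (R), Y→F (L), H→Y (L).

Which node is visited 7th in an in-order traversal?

F

In-order visits the left subtree, then the node, then the right subtree.
At B: go left to D.
  At D: go left to P.
    P is a leaf — visit P.
  Visit D.
  At D: no right child.
Visit B.
At B: go right to H.
  At H: go left to Y.
    At Y: go left to F.
      At F: go left to W.
        At W: no left child.
        Visit W.
        At W: go right to A.
          At A: no left child.
          Visit A.
          At A: go right to M.
            M is a leaf — visit M.
      Visit F.
      At F: go right to R.
        At R: go left to N.
          N is a leaf — visit N.
        Visit R.
        At R: go right to E.
          At E: no left child.
          Visit E.
          At E: go right to S.
            At S: no left child.
            Visit S.
            At S: go right to Q.
              Q is a leaf — visit Q.
    Visit Y.
    At Y: no right child.
  Visit H.
  At H: go right to K.
    K is a leaf — visit K.
Full in-order sequence: P, D, B, W, A, M, F, N, R, E, S, Q, Y, H, K.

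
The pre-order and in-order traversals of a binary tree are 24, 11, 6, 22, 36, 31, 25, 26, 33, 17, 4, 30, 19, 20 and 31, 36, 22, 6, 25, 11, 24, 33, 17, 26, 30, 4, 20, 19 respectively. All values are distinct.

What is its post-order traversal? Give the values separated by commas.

The first element of pre-order is the root; it splits in-order into left and right subtrees.
Root 24: left subtree has 6 nodes {31, 36, 22, 6, 25, 11}, right has 7 {33, 17, 26, 30, 4, 20, 19}.
  Root 11: left subtree has 5 nodes {31, 36, 22, 6, 25}, right has 0 { }.
    Root 6: left subtree has 3 nodes {31, 36, 22}, right has 1 {25}.
      Root 22: left subtree has 2 nodes {31, 36}, right has 0 { }.
        Root 36: left subtree has 1 node {31}, right has 0 { }.
  Root 26: left subtree has 2 nodes {33, 17}, right has 4 {30, 4, 20, 19}.
    Root 33: left subtree has 0 nodes { }, right has 1 {17}.
    Root 4: left subtree has 1 node {30}, right has 2 {20, 19}.
      Root 19: left subtree has 1 node {20}, right has 0 { }.

31, 36, 22, 25, 6, 11, 17, 33, 30, 20, 19, 4, 26, 24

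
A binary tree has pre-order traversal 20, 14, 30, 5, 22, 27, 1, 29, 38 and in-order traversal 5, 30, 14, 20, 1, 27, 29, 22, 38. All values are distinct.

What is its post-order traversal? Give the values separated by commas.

5, 30, 14, 1, 29, 27, 38, 22, 20

The first element of pre-order is the root; it splits in-order into left and right subtrees.
Root 20: left subtree has 3 nodes {5, 30, 14}, right has 5 {1, 27, 29, 22, 38}.
  Root 14: left subtree has 2 nodes {5, 30}, right has 0 { }.
    Root 30: left subtree has 1 node {5}, right has 0 { }.
  Root 22: left subtree has 3 nodes {1, 27, 29}, right has 1 {38}.
    Root 27: left subtree has 1 node {1}, right has 1 {29}.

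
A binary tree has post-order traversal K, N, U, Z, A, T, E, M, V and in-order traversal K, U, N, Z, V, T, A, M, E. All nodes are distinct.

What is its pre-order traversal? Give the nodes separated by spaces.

The last element of post-order is the root; it splits in-order into left and right subtrees.
Root V: left subtree has 4 nodes {K, U, N, Z}, right has 4 {T, A, M, E}.
  Root Z: left subtree has 3 nodes {K, U, N}, right has 0 { }.
    Root U: left subtree has 1 node {K}, right has 1 {N}.
  Root M: left subtree has 2 nodes {T, A}, right has 1 {E}.
    Root T: left subtree has 0 nodes { }, right has 1 {A}.

V Z U K N M T A E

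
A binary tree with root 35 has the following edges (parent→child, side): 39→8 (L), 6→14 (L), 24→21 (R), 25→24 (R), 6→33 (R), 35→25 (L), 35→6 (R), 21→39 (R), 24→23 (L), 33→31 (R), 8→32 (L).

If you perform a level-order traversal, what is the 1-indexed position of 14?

Level-order visits nodes level by level from the root, left to right within each level.
Level 0: 35
Level 1: 25, 6
Level 2: 24, 14, 33
Level 3: 23, 21, 31
Level 4: 39
Level 5: 8
Level 6: 32
Full level-order sequence: 35, 25, 6, 24, 14, 33, 23, 21, 31, 39, 8, 32.

5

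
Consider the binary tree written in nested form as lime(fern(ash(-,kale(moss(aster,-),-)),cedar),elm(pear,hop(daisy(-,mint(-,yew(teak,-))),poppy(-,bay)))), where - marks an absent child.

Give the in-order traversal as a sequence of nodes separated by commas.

In-order visits the left subtree, then the node, then the right subtree.
At lime: go left to fern.
  At fern: go left to ash.
    At ash: no left child.
    Visit ash.
    At ash: go right to kale.
      At kale: go left to moss.
        At moss: go left to aster.
          aster is a leaf — visit aster.
        Visit moss.
        At moss: no right child.
      Visit kale.
      At kale: no right child.
  Visit fern.
  At fern: go right to cedar.
    cedar is a leaf — visit cedar.
Visit lime.
At lime: go right to elm.
  At elm: go left to pear.
    pear is a leaf — visit pear.
  Visit elm.
  At elm: go right to hop.
    At hop: go left to daisy.
      At daisy: no left child.
      Visit daisy.
      At daisy: go right to mint.
        At mint: no left child.
        Visit mint.
        At mint: go right to yew.
          At yew: go left to teak.
            teak is a leaf — visit teak.
          Visit yew.
          At yew: no right child.
    Visit hop.
    At hop: go right to poppy.
      At poppy: no left child.
      Visit poppy.
      At poppy: go right to bay.
        bay is a leaf — visit bay.

ash, aster, moss, kale, fern, cedar, lime, pear, elm, daisy, mint, teak, yew, hop, poppy, bay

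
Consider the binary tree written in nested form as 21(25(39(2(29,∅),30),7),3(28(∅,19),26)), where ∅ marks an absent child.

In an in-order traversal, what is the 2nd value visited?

2

In-order visits the left subtree, then the node, then the right subtree.
At 21: go left to 25.
  At 25: go left to 39.
    At 39: go left to 2.
      At 2: go left to 29.
        29 is a leaf — visit 29.
      Visit 2.
      At 2: no right child.
    Visit 39.
    At 39: go right to 30.
      30 is a leaf — visit 30.
  Visit 25.
  At 25: go right to 7.
    7 is a leaf — visit 7.
Visit 21.
At 21: go right to 3.
  At 3: go left to 28.
    At 28: no left child.
    Visit 28.
    At 28: go right to 19.
      19 is a leaf — visit 19.
  Visit 3.
  At 3: go right to 26.
    26 is a leaf — visit 26.
Full in-order sequence: 29, 2, 39, 30, 25, 7, 21, 28, 19, 3, 26.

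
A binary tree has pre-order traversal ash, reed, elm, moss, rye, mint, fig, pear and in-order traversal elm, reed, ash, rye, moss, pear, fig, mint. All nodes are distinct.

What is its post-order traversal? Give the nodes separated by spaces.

elm reed rye pear fig mint moss ash

The first element of pre-order is the root; it splits in-order into left and right subtrees.
Root ash: left subtree has 2 nodes {elm, reed}, right has 5 {rye, moss, pear, fig, mint}.
  Root reed: left subtree has 1 node {elm}, right has 0 { }.
  Root moss: left subtree has 1 node {rye}, right has 3 {pear, fig, mint}.
    Root mint: left subtree has 2 nodes {pear, fig}, right has 0 { }.
      Root fig: left subtree has 1 node {pear}, right has 0 { }.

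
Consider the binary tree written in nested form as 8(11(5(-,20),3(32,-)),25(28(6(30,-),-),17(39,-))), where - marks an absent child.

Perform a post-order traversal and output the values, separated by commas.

20, 5, 32, 3, 11, 30, 6, 28, 39, 17, 25, 8

Post-order visits the left subtree, then the right subtree, then the node.
At 8: go left to 11.
  At 11: go left to 5.
    At 5: no left child.
    At 5: go right to 20.
      20 is a leaf — visit 20.
    Visit 5.
  At 11: go right to 3.
    At 3: go left to 32.
      32 is a leaf — visit 32.
    At 3: no right child.
    Visit 3.
  Visit 11.
At 8: go right to 25.
  At 25: go left to 28.
    At 28: go left to 6.
      At 6: go left to 30.
        30 is a leaf — visit 30.
      At 6: no right child.
      Visit 6.
    At 28: no right child.
    Visit 28.
  At 25: go right to 17.
    At 17: go left to 39.
      39 is a leaf — visit 39.
    At 17: no right child.
    Visit 17.
  Visit 25.
Visit 8.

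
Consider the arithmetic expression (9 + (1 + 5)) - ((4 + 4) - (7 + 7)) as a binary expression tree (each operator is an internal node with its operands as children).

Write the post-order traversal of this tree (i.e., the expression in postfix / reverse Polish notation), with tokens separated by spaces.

Post-order on an expression tree gives postfix notation: for each operator, emit left operand, right operand, then the operator.

9 1 5 + + 4 4 + 7 7 + - -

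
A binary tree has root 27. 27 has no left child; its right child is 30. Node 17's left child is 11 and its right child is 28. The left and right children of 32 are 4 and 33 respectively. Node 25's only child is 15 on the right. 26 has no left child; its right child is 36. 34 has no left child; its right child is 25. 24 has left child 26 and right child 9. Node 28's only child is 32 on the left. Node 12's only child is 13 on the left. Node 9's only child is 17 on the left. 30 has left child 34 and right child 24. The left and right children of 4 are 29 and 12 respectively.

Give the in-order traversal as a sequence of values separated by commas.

27, 34, 25, 15, 30, 26, 36, 24, 11, 17, 29, 4, 13, 12, 32, 33, 28, 9

In-order visits the left subtree, then the node, then the right subtree.
At 27: no left child.
Visit 27.
At 27: go right to 30.
  At 30: go left to 34.
    At 34: no left child.
    Visit 34.
    At 34: go right to 25.
      At 25: no left child.
      Visit 25.
      At 25: go right to 15.
        15 is a leaf — visit 15.
  Visit 30.
  At 30: go right to 24.
    At 24: go left to 26.
      At 26: no left child.
      Visit 26.
      At 26: go right to 36.
        36 is a leaf — visit 36.
    Visit 24.
    At 24: go right to 9.
      At 9: go left to 17.
        At 17: go left to 11.
          11 is a leaf — visit 11.
        Visit 17.
        At 17: go right to 28.
          At 28: go left to 32.
            At 32: go left to 4.
              At 4: go left to 29.
                29 is a leaf — visit 29.
              Visit 4.
              At 4: go right to 12.
                At 12: go left to 13.
                  13 is a leaf — visit 13.
                Visit 12.
                At 12: no right child.
            Visit 32.
            At 32: go right to 33.
              33 is a leaf — visit 33.
          Visit 28.
          At 28: no right child.
      Visit 9.
      At 9: no right child.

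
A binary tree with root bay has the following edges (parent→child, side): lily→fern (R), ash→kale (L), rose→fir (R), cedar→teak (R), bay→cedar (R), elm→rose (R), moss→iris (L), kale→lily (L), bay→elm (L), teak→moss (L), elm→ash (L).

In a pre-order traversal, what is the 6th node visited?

fern

Pre-order visits the node, then its left subtree, then its right subtree.
Visit bay.
At bay: go left to elm.
  Visit elm.
  At elm: go left to ash.
    Visit ash.
    At ash: go left to kale.
      Visit kale.
      At kale: go left to lily.
        Visit lily.
        At lily: no left child.
        At lily: go right to fern.
          fern is a leaf — visit fern.
      At kale: no right child.
    At ash: no right child.
  At elm: go right to rose.
    Visit rose.
    At rose: no left child.
    At rose: go right to fir.
      fir is a leaf — visit fir.
At bay: go right to cedar.
  Visit cedar.
  At cedar: no left child.
  At cedar: go right to teak.
    Visit teak.
    At teak: go left to moss.
      Visit moss.
      At moss: go left to iris.
        iris is a leaf — visit iris.
      At moss: no right child.
    At teak: no right child.
Full pre-order sequence: bay, elm, ash, kale, lily, fern, rose, fir, cedar, teak, moss, iris.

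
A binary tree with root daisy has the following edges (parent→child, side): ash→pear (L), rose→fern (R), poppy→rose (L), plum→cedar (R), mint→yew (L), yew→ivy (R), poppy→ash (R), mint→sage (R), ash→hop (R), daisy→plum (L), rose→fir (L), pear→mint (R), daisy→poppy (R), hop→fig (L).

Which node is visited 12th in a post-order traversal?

Post-order visits the left subtree, then the right subtree, then the node.
At daisy: go left to plum.
  At plum: no left child.
  At plum: go right to cedar.
    cedar is a leaf — visit cedar.
  Visit plum.
At daisy: go right to poppy.
  At poppy: go left to rose.
    At rose: go left to fir.
      fir is a leaf — visit fir.
    At rose: go right to fern.
      fern is a leaf — visit fern.
    Visit rose.
  At poppy: go right to ash.
    At ash: go left to pear.
      At pear: no left child.
      At pear: go right to mint.
        At mint: go left to yew.
          At yew: no left child.
          At yew: go right to ivy.
            ivy is a leaf — visit ivy.
          Visit yew.
        At mint: go right to sage.
          sage is a leaf — visit sage.
        Visit mint.
      Visit pear.
    At ash: go right to hop.
      At hop: go left to fig.
        fig is a leaf — visit fig.
      At hop: no right child.
      Visit hop.
    Visit ash.
  Visit poppy.
Visit daisy.
Full post-order sequence: cedar, plum, fir, fern, rose, ivy, yew, sage, mint, pear, fig, hop, ash, poppy, daisy.

hop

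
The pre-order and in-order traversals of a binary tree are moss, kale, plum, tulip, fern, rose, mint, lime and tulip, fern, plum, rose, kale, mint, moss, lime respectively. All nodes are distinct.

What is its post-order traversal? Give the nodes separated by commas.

fern, tulip, rose, plum, mint, kale, lime, moss

The first element of pre-order is the root; it splits in-order into left and right subtrees.
Root moss: left subtree has 6 nodes {tulip, fern, plum, rose, kale, mint}, right has 1 {lime}.
  Root kale: left subtree has 4 nodes {tulip, fern, plum, rose}, right has 1 {mint}.
    Root plum: left subtree has 2 nodes {tulip, fern}, right has 1 {rose}.
      Root tulip: left subtree has 0 nodes { }, right has 1 {fern}.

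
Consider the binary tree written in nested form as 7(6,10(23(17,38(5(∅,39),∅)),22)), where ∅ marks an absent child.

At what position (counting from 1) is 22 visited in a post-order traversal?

7

Post-order visits the left subtree, then the right subtree, then the node.
At 7: go left to 6.
  6 is a leaf — visit 6.
At 7: go right to 10.
  At 10: go left to 23.
    At 23: go left to 17.
      17 is a leaf — visit 17.
    At 23: go right to 38.
      At 38: go left to 5.
        At 5: no left child.
        At 5: go right to 39.
          39 is a leaf — visit 39.
        Visit 5.
      At 38: no right child.
      Visit 38.
    Visit 23.
  At 10: go right to 22.
    22 is a leaf — visit 22.
  Visit 10.
Visit 7.
Full post-order sequence: 6, 17, 39, 5, 38, 23, 22, 10, 7.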